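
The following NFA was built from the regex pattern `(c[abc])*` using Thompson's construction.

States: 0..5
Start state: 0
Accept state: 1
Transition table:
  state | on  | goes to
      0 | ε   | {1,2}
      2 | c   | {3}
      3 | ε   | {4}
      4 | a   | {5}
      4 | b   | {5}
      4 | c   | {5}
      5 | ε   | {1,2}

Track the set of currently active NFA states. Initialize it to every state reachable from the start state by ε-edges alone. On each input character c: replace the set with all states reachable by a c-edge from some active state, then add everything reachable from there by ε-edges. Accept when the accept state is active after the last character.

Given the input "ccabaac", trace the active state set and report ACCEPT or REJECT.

Answer: REJECT

Derivation:
initial (ε-close {0}): {0,1,2}
'c' @ 1: {3,4}
'c' @ 2: {1,2,5}  (accept∈set)
'a' @ 3: {}  — dead — no transitions
rest 'baac' ignored (set empty)
after full input: {}  (accept=1 not in)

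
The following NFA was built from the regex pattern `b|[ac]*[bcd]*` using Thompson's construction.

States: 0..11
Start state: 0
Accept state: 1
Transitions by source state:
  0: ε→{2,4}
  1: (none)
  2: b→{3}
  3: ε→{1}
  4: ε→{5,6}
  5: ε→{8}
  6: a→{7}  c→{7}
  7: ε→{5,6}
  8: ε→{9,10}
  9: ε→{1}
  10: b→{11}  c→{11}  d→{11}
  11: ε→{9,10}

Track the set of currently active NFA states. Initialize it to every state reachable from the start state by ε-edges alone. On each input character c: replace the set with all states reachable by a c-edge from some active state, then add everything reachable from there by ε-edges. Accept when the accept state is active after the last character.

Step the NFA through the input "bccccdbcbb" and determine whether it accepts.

Answer: ACCEPT

Steps:
initial (ε-close {0}): {0,1,2,4,5,6,8,9,10}
'b' @ 1: {1,3,9,10,11}  (accept∈set)
'c' @ 2: {1,9,10,11}  (accept∈set)
'c' @ 3: {1,9,10,11}  (accept∈set)
'c' @ 4: {1,9,10,11}  (accept∈set)
'c' @ 5: {1,9,10,11}  (accept∈set)
'd' @ 6: {1,9,10,11}  (accept∈set)
'b' @ 7: {1,9,10,11}  (accept∈set)
'c' @ 8: {1,9,10,11}  (accept∈set)
'b' @ 9: {1,9,10,11}  (accept∈set)
'b' @ 10: {1,9,10,11}  (accept∈set)
after full input: {1,9,10,11}  (accept=1 in)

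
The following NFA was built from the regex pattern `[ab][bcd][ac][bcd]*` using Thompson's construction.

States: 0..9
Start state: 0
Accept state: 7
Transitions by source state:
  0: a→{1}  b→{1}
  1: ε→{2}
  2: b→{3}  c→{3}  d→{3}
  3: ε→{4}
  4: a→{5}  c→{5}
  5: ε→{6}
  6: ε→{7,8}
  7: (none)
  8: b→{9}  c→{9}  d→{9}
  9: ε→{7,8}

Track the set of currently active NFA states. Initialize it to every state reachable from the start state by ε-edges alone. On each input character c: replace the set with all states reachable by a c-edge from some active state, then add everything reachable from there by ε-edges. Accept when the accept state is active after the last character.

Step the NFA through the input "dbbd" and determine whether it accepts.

initial (ε-close {0}): {0}
'd' @ 1: {}  — state set empty
rest 'bbd' ignored (set empty)
after full input: {}  (accept=7 not in)

Answer: REJECT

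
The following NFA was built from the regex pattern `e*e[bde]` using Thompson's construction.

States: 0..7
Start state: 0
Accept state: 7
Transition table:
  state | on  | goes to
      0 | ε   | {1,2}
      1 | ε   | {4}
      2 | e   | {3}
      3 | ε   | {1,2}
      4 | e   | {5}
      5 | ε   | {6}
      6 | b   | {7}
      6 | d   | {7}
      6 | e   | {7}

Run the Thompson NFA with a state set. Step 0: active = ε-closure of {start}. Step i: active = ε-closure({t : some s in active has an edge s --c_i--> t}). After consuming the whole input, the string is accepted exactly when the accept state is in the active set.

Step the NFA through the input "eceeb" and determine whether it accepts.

S₀ = ε-closure({0}) = {0,1,2,4}
'e' @ 1: {1,2,3,4,5,6}
'c' @ 2: {}  — state set empty
rest 'eeb' ignored (set empty)
end set {} — state 7 not in

Answer: REJECT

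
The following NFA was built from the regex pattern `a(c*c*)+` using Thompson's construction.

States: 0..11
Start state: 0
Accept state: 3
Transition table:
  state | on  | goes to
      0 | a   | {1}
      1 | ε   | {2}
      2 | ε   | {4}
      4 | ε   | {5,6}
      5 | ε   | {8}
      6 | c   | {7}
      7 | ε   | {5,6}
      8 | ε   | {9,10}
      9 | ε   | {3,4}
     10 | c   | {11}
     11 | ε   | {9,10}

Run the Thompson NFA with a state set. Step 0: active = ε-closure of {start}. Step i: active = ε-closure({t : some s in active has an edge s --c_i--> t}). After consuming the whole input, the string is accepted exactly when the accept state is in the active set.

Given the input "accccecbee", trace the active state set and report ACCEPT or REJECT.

Answer: REJECT

Steps:
start: ε-closure({0}) = {0}
'a' @ 1: {1,2,3,4,5,6,8,9,10}  ✓accept
'c' @ 2: {3,4,5,6,7,8,9,10,11}  ✓accept
'c' @ 3: {3,4,5,6,7,8,9,10,11}  ✓accept
'c' @ 4: {3,4,5,6,7,8,9,10,11}  ✓accept
'c' @ 5: {3,4,5,6,7,8,9,10,11}  ✓accept
'e' @ 6: {}  — state set empty
rest 'cbee' ignored (set empty)
after full input: {}  (accept=3 not in)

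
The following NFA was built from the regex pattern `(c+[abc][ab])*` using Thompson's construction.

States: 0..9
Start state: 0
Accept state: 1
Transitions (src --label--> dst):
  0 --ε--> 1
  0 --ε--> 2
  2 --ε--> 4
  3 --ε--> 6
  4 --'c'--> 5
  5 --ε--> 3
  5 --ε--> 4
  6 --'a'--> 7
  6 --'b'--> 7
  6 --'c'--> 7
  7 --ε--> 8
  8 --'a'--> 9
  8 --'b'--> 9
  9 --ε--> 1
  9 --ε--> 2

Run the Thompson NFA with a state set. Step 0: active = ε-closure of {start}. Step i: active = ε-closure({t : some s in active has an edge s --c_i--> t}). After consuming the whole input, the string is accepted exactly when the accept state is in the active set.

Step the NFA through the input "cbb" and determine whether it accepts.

start: ε-closure({0}) = {0,1,2,4}
'c' @ 1: {3,4,5,6}
'b' @ 2: {7,8}
'b' @ 3: {1,2,4,9}  (accept∈set)
final: {1,2,4,9}; accept 1 in set

Answer: ACCEPT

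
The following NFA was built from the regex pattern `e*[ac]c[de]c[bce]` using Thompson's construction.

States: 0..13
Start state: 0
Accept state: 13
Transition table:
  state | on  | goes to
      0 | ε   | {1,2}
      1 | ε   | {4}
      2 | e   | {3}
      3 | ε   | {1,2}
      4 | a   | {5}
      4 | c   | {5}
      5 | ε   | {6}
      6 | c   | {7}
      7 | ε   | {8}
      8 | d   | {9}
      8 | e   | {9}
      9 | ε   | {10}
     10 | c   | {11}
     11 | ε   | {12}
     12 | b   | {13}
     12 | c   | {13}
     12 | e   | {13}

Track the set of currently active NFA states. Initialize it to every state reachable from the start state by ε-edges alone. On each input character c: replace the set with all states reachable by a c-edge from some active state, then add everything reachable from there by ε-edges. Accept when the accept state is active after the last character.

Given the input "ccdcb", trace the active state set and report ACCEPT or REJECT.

Answer: ACCEPT

Trace:
initial (ε-close {0}): {0,1,2,4}
'c' @ 1: {5,6}
'c' @ 2: {7,8}
'd' @ 3: {9,10}
'c' @ 4: {11,12}
'b' @ 5: {13}  (accept∈set)
final: {13}; accept 13 in set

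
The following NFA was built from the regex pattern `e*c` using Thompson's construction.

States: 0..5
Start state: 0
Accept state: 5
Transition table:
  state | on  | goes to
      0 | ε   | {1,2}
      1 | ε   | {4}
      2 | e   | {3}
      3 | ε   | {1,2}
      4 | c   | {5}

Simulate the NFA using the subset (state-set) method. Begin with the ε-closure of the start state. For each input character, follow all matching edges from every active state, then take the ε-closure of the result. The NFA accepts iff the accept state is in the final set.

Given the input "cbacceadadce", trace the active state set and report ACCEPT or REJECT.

start: ε-closure({0}) = {0,1,2,4}
'c' @ 1: {5}  (accept∈set)
'b' @ 2: {}  — dead — no transitions
rest 'acceadadce' ignored (set empty)
end set {} — state 5 not in

Answer: REJECT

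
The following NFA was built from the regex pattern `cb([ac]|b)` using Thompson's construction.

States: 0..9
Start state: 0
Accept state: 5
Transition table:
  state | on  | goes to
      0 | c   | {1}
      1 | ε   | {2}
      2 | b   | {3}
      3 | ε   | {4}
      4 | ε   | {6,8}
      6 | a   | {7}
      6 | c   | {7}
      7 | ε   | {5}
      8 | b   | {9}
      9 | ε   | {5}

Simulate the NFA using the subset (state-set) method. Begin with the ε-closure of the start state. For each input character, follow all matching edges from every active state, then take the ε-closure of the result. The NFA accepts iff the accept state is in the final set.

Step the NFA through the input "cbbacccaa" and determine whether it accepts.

S₀ = ε-closure({0}) = {0}
'c' @ 1: {1,2}
'b' @ 2: {3,4,6,8}
'b' @ 3: {5,9}  ✓accept
'a' @ 4: {}  — dead — no transitions
rest 'cccaa' ignored (set empty)
end set {} — state 5 not in

Answer: REJECT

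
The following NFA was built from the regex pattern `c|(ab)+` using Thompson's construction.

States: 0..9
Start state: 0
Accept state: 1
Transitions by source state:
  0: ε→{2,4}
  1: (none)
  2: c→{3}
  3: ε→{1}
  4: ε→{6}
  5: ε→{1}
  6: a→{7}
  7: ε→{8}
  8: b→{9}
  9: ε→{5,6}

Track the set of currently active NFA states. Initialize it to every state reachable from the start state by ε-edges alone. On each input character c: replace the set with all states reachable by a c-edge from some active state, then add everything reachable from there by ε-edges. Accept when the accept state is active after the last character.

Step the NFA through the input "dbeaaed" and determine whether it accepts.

Answer: REJECT

Trace:
start: ε-closure({0}) = {0,2,4,6}
'd' @ 1: {}  — dead — no transitions
rest 'beaaed' ignored (set empty)
after full input: {}  (accept=1 not in)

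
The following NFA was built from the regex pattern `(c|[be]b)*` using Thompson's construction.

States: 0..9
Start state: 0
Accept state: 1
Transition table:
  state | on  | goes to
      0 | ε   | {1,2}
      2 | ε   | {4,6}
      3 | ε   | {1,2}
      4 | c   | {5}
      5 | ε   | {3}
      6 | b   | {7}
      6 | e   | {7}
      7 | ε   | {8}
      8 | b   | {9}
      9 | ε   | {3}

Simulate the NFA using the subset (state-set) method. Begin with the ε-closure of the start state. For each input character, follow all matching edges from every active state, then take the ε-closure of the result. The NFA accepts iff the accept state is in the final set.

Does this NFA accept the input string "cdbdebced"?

Answer: REJECT

Derivation:
start: ε-closure({0}) = {0,1,2,4,6}
'c' @ 1: {1,2,3,4,5,6}  ✓accept
'd' @ 2: {}  — state set empty
rest 'bdebced' ignored (set empty)
end set {} — state 1 not in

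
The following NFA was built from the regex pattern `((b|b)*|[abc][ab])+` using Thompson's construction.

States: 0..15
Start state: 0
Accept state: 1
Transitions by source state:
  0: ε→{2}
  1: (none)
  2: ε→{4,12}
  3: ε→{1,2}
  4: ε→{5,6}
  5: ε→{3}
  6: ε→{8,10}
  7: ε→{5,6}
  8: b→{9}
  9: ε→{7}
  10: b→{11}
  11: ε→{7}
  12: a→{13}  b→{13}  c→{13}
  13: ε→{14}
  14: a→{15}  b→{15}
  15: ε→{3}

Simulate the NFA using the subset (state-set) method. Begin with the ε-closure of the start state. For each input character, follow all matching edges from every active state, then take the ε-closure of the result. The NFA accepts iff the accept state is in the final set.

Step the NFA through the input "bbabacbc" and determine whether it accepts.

Answer: REJECT

Derivation:
S₀ = ε-closure({0}) = {0,1,2,3,4,5,6,8,10,12}
'b' @ 1: {1,2,3,4,5,6,7,8,9,10,11,12,13,14}  [accepting]
'b' @ 2: {1,2,3,4,5,6,7,8,9,10,11,12,13,14,15}  [accepting]
'a' @ 3: {1,2,3,4,5,6,8,10,12,13,14,15}  [accepting]
'b' @ 4: {1,2,3,4,5,6,7,8,9,10,11,12,13,14,15}  [accepting]
'a' @ 5: {1,2,3,4,5,6,8,10,12,13,14,15}  [accepting]
'c' @ 6: {13,14}
'b' @ 7: {1,2,3,4,5,6,8,10,12,15}  [accepting]
'c' @ 8: {13,14}
final: {13,14}; accept 1 not in set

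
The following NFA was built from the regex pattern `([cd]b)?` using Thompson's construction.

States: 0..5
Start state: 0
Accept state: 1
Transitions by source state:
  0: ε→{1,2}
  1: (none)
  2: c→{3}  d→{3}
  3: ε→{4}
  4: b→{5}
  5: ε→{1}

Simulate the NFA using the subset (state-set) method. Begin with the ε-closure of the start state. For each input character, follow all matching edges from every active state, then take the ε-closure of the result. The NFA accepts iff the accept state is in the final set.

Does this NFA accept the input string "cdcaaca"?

initial (ε-close {0}): {0,1,2}
'c' @ 1: {3,4}
'd' @ 2: {}  — no active states
rest 'caaca' ignored (set empty)
end set {} — state 1 not in

Answer: REJECT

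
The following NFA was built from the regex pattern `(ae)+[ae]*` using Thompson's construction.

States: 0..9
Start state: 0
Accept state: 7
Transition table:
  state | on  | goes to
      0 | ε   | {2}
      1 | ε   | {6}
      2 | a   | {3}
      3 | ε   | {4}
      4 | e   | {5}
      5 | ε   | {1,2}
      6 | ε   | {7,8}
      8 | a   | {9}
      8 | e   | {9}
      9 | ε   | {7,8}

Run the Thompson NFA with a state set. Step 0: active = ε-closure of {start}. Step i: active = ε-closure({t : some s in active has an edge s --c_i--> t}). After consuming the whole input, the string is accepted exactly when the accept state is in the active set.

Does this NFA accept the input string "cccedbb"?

Answer: REJECT

Steps:
initial (ε-close {0}): {0,2}
'c' @ 1: {}  — no active states
rest 'ccedbb' ignored (set empty)
final: {}; accept 7 not in set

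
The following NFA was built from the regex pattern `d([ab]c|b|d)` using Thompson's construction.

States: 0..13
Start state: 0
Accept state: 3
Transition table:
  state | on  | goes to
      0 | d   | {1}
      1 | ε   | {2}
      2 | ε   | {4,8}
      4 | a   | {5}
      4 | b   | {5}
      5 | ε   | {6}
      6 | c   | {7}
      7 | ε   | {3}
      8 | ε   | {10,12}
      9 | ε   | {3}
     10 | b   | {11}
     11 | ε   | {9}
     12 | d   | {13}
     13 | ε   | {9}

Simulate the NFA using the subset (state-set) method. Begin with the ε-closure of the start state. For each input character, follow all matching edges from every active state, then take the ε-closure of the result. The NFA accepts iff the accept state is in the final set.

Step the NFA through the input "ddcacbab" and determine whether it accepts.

initial (ε-close {0}): {0}
'd' @ 1: {1,2,4,8,10,12}
'd' @ 2: {3,9,13}  (accept∈set)
'c' @ 3: {}  — dead — no transitions
rest 'acbab' ignored (set empty)
after full input: {}  (accept=3 not in)

Answer: REJECT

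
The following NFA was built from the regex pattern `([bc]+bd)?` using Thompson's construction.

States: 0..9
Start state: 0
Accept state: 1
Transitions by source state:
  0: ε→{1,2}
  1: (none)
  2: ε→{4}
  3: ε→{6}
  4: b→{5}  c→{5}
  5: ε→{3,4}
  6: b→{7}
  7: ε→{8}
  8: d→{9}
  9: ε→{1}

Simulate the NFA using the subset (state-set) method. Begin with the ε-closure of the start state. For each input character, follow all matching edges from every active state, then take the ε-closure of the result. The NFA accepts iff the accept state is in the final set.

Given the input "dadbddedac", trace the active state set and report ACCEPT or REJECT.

initial (ε-close {0}): {0,1,2,4}
'd' @ 1: {}  — state set empty
rest 'adbddedac' ignored (set empty)
after full input: {}  (accept=1 not in)

Answer: REJECT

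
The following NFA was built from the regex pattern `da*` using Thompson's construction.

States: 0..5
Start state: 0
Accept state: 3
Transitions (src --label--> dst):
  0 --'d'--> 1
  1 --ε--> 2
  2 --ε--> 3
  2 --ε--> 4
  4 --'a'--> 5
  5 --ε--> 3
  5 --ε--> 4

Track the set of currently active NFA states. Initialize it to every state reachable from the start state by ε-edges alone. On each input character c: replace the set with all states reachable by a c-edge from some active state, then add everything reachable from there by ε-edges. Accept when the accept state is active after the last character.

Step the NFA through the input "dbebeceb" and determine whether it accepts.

Answer: REJECT

Steps:
initial (ε-close {0}): {0}
'd' @ 1: {1,2,3,4}  ✓accept
'b' @ 2: {}  — no active states
rest 'ebeceb' ignored (set empty)
final: {}; accept 3 not in set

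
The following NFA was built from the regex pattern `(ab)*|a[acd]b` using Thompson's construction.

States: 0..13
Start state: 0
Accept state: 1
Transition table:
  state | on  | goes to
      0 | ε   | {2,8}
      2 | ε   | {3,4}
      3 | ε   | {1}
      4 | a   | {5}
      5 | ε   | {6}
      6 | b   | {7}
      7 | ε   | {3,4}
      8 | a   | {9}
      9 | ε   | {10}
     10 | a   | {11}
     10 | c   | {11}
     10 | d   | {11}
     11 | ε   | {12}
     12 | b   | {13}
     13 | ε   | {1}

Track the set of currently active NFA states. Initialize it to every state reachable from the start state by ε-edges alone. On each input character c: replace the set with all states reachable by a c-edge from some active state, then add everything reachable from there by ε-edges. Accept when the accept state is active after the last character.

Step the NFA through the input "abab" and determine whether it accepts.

Answer: ACCEPT

Derivation:
S₀ = ε-closure({0}) = {0,1,2,3,4,8}
'a' @ 1: {5,6,9,10}
'b' @ 2: {1,3,4,7}  (accept∈set)
'a' @ 3: {5,6}
'b' @ 4: {1,3,4,7}  (accept∈set)
final: {1,3,4,7}; accept 1 in set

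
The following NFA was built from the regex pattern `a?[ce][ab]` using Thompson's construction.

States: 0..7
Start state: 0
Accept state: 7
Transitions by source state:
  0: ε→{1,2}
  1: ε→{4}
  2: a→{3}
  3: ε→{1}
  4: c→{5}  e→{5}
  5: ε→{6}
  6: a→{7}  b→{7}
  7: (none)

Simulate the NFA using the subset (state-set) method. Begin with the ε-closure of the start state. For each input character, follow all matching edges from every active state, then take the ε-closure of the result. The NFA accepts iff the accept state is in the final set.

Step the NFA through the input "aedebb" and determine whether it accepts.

S₀ = ε-closure({0}) = {0,1,2,4}
'a' @ 1: {1,3,4}
'e' @ 2: {5,6}
'd' @ 3: {}  — state set empty
rest 'ebb' ignored (set empty)
final: {}; accept 7 not in set

Answer: REJECT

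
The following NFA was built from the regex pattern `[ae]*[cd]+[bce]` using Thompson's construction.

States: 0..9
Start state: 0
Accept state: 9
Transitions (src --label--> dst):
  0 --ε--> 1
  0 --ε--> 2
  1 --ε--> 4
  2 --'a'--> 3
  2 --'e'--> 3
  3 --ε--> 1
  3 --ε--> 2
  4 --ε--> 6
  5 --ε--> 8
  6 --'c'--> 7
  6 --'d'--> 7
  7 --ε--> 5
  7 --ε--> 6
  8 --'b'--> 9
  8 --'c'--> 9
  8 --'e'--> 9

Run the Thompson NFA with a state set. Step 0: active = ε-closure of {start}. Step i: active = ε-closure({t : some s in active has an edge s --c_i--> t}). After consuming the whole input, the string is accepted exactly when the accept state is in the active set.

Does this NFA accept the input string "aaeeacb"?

start: ε-closure({0}) = {0,1,2,4,6}
'a' @ 1: {1,2,3,4,6}
'a' @ 2: {1,2,3,4,6}
'e' @ 3: {1,2,3,4,6}
'e' @ 4: {1,2,3,4,6}
'a' @ 5: {1,2,3,4,6}
'c' @ 6: {5,6,7,8}
'b' @ 7: {9}  (accept∈set)
end set {9} — state 9 in

Answer: ACCEPT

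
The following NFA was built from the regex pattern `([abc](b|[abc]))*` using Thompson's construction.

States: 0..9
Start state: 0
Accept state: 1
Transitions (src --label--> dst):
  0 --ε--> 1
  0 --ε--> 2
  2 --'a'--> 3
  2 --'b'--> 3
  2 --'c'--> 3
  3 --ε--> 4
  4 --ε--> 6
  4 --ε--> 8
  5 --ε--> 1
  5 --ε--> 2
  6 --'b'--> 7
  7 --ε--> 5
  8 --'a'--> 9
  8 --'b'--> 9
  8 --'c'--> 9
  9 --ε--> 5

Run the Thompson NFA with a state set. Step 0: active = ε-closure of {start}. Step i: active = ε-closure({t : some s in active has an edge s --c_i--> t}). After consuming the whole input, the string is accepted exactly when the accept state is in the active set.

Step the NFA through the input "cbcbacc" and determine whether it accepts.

Answer: REJECT

Derivation:
start: ε-closure({0}) = {0,1,2}
'c' @ 1: {3,4,6,8}
'b' @ 2: {1,2,5,7,9}  ✓accept
'c' @ 3: {3,4,6,8}
'b' @ 4: {1,2,5,7,9}  ✓accept
'a' @ 5: {3,4,6,8}
'c' @ 6: {1,2,5,9}  ✓accept
'c' @ 7: {3,4,6,8}
end set {3,4,6,8} — state 1 not in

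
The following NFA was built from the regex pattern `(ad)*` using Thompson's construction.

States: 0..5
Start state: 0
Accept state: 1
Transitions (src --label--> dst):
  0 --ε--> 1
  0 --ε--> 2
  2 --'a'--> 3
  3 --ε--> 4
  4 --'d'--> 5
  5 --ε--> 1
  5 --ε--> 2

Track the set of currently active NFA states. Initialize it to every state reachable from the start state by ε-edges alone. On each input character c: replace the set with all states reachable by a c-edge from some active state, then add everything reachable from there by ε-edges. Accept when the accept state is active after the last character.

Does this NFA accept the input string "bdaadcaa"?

Answer: REJECT

Trace:
initial (ε-close {0}): {0,1,2}
'b' @ 1: {}  — dead — no transitions
rest 'daadcaa' ignored (set empty)
final: {}; accept 1 not in set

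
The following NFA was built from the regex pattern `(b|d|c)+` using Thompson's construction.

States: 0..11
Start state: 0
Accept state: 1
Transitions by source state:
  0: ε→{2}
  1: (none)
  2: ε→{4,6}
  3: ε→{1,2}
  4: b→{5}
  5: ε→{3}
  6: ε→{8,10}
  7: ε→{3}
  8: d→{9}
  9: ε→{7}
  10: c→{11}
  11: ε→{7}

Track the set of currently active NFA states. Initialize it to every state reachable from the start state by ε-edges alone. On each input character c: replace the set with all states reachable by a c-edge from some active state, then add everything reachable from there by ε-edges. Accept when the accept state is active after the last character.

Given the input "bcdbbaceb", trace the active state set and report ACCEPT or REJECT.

Answer: REJECT

Trace:
initial (ε-close {0}): {0,2,4,6,8,10}
'b' @ 1: {1,2,3,4,5,6,8,10}  (accept∈set)
'c' @ 2: {1,2,3,4,6,7,8,10,11}  (accept∈set)
'd' @ 3: {1,2,3,4,6,7,8,9,10}  (accept∈set)
'b' @ 4: {1,2,3,4,5,6,8,10}  (accept∈set)
'b' @ 5: {1,2,3,4,5,6,8,10}  (accept∈set)
'a' @ 6: {}  — no active states
rest 'ceb' ignored (set empty)
after full input: {}  (accept=1 not in)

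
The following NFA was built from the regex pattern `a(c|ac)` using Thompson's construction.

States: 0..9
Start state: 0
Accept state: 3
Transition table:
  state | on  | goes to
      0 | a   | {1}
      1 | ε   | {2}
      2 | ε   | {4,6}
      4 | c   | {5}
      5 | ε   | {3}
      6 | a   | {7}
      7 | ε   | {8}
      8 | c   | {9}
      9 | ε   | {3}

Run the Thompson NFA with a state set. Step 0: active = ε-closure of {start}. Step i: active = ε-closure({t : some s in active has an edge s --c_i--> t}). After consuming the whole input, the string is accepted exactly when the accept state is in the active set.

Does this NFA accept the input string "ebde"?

start: ε-closure({0}) = {0}
'e' @ 1: {}  — state set empty
rest 'bde' ignored (set empty)
end set {} — state 3 not in

Answer: REJECT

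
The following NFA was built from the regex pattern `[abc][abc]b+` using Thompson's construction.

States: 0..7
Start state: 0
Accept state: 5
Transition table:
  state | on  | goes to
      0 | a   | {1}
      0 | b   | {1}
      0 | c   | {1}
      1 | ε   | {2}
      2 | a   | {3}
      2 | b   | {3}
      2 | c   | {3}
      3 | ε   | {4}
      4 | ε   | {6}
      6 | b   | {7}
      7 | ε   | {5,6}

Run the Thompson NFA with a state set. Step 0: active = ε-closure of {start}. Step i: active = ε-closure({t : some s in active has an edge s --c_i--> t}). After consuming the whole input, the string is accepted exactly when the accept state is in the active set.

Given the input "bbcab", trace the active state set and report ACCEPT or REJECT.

start: ε-closure({0}) = {0}
'b' @ 1: {1,2}
'b' @ 2: {3,4,6}
'c' @ 3: {}  — dead — no transitions
rest 'ab' ignored (set empty)
final: {}; accept 5 not in set

Answer: REJECT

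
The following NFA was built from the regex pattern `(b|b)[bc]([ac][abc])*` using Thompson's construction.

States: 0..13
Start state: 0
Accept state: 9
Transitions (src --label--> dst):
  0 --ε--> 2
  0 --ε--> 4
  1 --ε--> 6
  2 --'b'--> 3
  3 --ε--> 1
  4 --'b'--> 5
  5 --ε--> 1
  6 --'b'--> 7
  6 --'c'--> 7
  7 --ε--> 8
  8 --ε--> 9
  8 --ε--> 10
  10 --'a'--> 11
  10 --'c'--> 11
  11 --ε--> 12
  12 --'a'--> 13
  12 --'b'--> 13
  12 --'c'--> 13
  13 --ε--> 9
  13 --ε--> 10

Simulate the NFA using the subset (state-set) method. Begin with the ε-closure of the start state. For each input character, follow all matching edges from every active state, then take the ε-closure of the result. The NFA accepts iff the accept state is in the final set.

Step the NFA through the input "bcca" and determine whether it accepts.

initial (ε-close {0}): {0,2,4}
'b' @ 1: {1,3,5,6}
'c' @ 2: {7,8,9,10}  [accepting]
'c' @ 3: {11,12}
'a' @ 4: {9,10,13}  [accepting]
final: {9,10,13}; accept 9 in set

Answer: ACCEPT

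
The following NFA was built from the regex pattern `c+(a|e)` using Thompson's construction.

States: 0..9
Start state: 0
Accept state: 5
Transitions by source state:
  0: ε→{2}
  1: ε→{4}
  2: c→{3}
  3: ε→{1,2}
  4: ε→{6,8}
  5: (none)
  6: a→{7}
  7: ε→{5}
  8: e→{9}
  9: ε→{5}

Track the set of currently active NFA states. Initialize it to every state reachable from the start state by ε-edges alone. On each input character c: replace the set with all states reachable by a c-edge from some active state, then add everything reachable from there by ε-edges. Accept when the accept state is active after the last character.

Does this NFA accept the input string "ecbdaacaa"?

S₀ = ε-closure({0}) = {0,2}
'e' @ 1: {}  — no active states
rest 'cbdaacaa' ignored (set empty)
after full input: {}  (accept=5 not in)

Answer: REJECT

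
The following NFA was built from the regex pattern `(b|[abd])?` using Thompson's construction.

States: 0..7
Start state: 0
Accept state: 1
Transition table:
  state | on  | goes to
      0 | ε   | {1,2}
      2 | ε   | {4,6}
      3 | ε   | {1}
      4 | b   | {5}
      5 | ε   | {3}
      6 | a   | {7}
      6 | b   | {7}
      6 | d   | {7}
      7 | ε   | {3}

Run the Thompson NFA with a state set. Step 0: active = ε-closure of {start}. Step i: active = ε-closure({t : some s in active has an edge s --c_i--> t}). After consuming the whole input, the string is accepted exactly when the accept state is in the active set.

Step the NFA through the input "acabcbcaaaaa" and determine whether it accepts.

S₀ = ε-closure({0}) = {0,1,2,4,6}
'a' @ 1: {1,3,7}  (accept∈set)
'c' @ 2: {}  — dead — no transitions
rest 'abcbcaaaaa' ignored (set empty)
final: {}; accept 1 not in set

Answer: REJECT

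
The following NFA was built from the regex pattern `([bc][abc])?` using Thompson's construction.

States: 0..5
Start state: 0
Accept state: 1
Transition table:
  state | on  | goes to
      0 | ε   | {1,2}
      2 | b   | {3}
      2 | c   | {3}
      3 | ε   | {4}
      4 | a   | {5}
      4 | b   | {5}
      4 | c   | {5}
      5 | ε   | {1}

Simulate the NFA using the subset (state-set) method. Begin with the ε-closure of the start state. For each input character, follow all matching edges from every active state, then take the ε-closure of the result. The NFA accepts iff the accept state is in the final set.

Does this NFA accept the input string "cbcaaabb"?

initial (ε-close {0}): {0,1,2}
'c' @ 1: {3,4}
'b' @ 2: {1,5}  ✓accept
'c' @ 3: {}  — dead — no transitions
rest 'aaabb' ignored (set empty)
end set {} — state 1 not in

Answer: REJECT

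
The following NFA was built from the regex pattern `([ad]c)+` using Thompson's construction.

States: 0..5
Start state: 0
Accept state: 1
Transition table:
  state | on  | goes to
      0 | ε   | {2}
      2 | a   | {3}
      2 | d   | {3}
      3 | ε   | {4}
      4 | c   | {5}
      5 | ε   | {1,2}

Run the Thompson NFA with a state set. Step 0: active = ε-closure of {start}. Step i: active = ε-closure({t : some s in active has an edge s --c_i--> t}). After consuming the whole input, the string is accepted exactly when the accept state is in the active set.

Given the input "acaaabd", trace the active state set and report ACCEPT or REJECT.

Answer: REJECT

Steps:
initial (ε-close {0}): {0,2}
'a' @ 1: {3,4}
'c' @ 2: {1,2,5}  (accept∈set)
'a' @ 3: {3,4}
'a' @ 4: {}  — no active states
rest 'abd' ignored (set empty)
end set {} — state 1 not in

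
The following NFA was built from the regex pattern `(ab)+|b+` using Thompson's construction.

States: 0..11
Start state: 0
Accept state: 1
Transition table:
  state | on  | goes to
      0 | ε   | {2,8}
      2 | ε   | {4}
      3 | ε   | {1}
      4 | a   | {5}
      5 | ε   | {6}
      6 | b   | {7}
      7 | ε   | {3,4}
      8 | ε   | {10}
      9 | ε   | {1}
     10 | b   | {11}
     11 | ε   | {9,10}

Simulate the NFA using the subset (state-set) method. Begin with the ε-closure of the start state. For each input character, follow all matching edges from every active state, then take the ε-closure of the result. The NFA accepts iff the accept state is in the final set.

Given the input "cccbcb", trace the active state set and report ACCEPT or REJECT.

Answer: REJECT

Steps:
initial (ε-close {0}): {0,2,4,8,10}
'c' @ 1: {}  — state set empty
rest 'ccbcb' ignored (set empty)
end set {} — state 1 not in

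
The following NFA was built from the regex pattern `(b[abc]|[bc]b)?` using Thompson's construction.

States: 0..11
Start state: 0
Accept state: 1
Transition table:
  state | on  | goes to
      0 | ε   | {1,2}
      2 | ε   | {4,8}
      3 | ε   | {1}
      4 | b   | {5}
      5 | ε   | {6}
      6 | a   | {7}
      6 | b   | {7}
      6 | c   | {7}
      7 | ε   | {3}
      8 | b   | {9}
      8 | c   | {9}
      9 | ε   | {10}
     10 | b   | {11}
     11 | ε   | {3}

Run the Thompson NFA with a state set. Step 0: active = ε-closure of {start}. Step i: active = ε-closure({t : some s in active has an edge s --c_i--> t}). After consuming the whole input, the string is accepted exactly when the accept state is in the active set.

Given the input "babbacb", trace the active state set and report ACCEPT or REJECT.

Answer: REJECT

Derivation:
initial (ε-close {0}): {0,1,2,4,8}
'b' @ 1: {5,6,9,10}
'a' @ 2: {1,3,7}  (accept∈set)
'b' @ 3: {}  — dead — no transitions
rest 'bacb' ignored (set empty)
after full input: {}  (accept=1 not in)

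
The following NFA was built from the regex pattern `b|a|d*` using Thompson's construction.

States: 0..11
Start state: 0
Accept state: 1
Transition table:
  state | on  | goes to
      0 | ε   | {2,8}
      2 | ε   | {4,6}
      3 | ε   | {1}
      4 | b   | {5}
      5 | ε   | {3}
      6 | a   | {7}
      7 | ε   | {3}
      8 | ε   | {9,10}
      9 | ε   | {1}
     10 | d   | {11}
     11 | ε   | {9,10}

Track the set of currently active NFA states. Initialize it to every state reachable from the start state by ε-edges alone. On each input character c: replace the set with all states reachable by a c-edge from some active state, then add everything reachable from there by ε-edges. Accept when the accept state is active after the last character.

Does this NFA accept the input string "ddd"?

initial (ε-close {0}): {0,1,2,4,6,8,9,10}
'd' @ 1: {1,9,10,11}  ✓accept
'd' @ 2: {1,9,10,11}  ✓accept
'd' @ 3: {1,9,10,11}  ✓accept
after full input: {1,9,10,11}  (accept=1 in)

Answer: ACCEPT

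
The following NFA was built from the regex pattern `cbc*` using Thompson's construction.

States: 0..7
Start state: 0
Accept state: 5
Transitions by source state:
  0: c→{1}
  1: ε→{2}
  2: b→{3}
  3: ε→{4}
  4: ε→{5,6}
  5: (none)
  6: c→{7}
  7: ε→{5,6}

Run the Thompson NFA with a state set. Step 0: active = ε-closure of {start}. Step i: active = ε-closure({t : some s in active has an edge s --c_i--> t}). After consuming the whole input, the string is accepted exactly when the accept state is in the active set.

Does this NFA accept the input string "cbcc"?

Answer: ACCEPT

Derivation:
initial (ε-close {0}): {0}
'c' @ 1: {1,2}
'b' @ 2: {3,4,5,6}  (accept∈set)
'c' @ 3: {5,6,7}  (accept∈set)
'c' @ 4: {5,6,7}  (accept∈set)
end set {5,6,7} — state 5 in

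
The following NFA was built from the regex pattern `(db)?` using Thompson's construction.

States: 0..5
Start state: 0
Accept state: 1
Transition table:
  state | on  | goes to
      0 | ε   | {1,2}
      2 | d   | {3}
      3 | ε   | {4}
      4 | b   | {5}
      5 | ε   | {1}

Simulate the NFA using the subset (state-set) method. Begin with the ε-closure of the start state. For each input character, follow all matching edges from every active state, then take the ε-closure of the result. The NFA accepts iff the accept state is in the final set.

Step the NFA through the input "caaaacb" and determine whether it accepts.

start: ε-closure({0}) = {0,1,2}
'c' @ 1: {}  — no active states
rest 'aaaacb' ignored (set empty)
final: {}; accept 1 not in set

Answer: REJECT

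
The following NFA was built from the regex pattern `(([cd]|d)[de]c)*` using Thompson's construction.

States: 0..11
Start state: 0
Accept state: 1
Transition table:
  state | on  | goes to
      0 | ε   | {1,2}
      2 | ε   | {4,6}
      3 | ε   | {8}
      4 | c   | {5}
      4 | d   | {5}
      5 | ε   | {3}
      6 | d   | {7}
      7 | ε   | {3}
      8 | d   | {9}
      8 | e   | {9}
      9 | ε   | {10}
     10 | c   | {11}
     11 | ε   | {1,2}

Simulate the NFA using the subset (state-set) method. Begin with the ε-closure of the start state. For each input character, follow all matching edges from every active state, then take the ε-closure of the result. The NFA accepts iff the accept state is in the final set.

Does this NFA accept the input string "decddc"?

Answer: ACCEPT

Derivation:
S₀ = ε-closure({0}) = {0,1,2,4,6}
'd' @ 1: {3,5,7,8}
'e' @ 2: {9,10}
'c' @ 3: {1,2,4,6,11}  (accept∈set)
'd' @ 4: {3,5,7,8}
'd' @ 5: {9,10}
'c' @ 6: {1,2,4,6,11}  (accept∈set)
end set {1,2,4,6,11} — state 1 in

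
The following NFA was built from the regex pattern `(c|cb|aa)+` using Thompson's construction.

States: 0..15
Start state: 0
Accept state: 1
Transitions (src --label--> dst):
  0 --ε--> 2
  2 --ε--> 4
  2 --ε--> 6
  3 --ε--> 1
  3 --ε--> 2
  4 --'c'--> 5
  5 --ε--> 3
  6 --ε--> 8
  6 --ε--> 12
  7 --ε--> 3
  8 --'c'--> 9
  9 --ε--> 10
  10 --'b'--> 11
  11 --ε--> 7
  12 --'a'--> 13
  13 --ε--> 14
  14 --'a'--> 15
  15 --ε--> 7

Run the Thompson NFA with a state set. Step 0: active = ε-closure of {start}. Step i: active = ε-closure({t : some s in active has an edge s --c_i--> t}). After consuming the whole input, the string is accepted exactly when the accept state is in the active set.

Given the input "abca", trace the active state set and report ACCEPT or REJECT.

Answer: REJECT

Derivation:
initial (ε-close {0}): {0,2,4,6,8,12}
'a' @ 1: {13,14}
'b' @ 2: {}  — no active states
rest 'ca' ignored (set empty)
end set {} — state 1 not in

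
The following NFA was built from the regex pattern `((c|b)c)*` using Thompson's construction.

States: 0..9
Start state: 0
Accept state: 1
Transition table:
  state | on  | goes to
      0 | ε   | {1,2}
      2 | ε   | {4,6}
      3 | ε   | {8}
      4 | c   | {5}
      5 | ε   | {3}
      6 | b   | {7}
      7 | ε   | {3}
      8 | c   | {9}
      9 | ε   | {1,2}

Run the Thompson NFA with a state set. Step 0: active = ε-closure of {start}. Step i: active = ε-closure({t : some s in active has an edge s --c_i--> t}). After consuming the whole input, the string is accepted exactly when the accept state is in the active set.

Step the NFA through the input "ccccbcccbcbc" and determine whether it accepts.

Answer: ACCEPT

Derivation:
initial (ε-close {0}): {0,1,2,4,6}
'c' @ 1: {3,5,8}
'c' @ 2: {1,2,4,6,9}  (accept∈set)
'c' @ 3: {3,5,8}
'c' @ 4: {1,2,4,6,9}  (accept∈set)
'b' @ 5: {3,7,8}
'c' @ 6: {1,2,4,6,9}  (accept∈set)
'c' @ 7: {3,5,8}
'c' @ 8: {1,2,4,6,9}  (accept∈set)
'b' @ 9: {3,7,8}
'c' @ 10: {1,2,4,6,9}  (accept∈set)
'b' @ 11: {3,7,8}
'c' @ 12: {1,2,4,6,9}  (accept∈set)
end set {1,2,4,6,9} — state 1 in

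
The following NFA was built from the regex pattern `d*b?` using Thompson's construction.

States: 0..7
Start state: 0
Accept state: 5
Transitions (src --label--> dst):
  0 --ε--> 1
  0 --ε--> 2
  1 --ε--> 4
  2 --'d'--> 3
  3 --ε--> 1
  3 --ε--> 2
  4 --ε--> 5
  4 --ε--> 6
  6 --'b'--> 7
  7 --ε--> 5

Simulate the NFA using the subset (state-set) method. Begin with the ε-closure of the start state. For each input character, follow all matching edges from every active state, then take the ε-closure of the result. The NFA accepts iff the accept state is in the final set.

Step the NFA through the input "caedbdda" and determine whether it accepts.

initial (ε-close {0}): {0,1,2,4,5,6}
'c' @ 1: {}  — state set empty
rest 'aedbdda' ignored (set empty)
final: {}; accept 5 not in set

Answer: REJECT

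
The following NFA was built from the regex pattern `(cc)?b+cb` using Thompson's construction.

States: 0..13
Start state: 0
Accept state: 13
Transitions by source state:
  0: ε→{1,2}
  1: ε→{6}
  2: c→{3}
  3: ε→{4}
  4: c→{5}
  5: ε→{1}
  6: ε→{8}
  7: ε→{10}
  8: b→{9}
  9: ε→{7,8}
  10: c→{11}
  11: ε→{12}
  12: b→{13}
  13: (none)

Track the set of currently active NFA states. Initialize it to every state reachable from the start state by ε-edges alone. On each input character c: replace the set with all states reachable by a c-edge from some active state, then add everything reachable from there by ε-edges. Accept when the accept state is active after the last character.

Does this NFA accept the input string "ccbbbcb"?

S₀ = ε-closure({0}) = {0,1,2,6,8}
'c' @ 1: {3,4}
'c' @ 2: {1,5,6,8}
'b' @ 3: {7,8,9,10}
'b' @ 4: {7,8,9,10}
'b' @ 5: {7,8,9,10}
'c' @ 6: {11,12}
'b' @ 7: {13}  ✓accept
end set {13} — state 13 in

Answer: ACCEPT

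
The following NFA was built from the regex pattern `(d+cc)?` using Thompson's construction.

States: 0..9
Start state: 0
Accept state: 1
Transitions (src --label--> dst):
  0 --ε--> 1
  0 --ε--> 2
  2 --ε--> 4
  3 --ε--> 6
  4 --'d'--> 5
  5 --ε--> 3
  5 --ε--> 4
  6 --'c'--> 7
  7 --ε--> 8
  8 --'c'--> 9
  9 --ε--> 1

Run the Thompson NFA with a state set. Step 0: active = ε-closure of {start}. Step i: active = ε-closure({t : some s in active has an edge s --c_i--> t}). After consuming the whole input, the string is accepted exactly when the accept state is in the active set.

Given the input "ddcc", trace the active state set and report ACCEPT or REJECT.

start: ε-closure({0}) = {0,1,2,4}
'd' @ 1: {3,4,5,6}
'd' @ 2: {3,4,5,6}
'c' @ 3: {7,8}
'c' @ 4: {1,9}  [accepting]
final: {1,9}; accept 1 in set

Answer: ACCEPT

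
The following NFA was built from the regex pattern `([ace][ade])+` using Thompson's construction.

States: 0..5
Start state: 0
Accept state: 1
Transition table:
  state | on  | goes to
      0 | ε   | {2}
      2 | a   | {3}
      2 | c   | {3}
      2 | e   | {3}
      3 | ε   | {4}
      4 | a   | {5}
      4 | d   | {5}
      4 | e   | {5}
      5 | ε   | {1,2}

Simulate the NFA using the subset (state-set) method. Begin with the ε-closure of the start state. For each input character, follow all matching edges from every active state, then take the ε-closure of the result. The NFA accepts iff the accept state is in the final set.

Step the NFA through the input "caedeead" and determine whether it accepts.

start: ε-closure({0}) = {0,2}
'c' @ 1: {3,4}
'a' @ 2: {1,2,5}  [accepting]
'e' @ 3: {3,4}
'd' @ 4: {1,2,5}  [accepting]
'e' @ 5: {3,4}
'e' @ 6: {1,2,5}  [accepting]
'a' @ 7: {3,4}
'd' @ 8: {1,2,5}  [accepting]
final: {1,2,5}; accept 1 in set

Answer: ACCEPT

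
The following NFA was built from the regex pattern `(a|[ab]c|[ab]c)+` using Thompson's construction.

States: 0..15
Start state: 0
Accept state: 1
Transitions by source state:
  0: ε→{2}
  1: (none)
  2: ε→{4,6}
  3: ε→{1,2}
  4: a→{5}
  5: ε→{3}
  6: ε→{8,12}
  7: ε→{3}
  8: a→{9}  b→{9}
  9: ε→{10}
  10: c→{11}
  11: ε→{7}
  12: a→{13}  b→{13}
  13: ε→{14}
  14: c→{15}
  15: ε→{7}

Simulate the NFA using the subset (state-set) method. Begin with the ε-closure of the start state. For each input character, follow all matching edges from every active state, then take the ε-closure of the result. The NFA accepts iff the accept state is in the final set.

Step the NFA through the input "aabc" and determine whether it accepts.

Answer: ACCEPT

Trace:
start: ε-closure({0}) = {0,2,4,6,8,12}
'a' @ 1: {1,2,3,4,5,6,8,9,10,12,13,14}  (accept∈set)
'a' @ 2: {1,2,3,4,5,6,8,9,10,12,13,14}  (accept∈set)
'b' @ 3: {9,10,13,14}
'c' @ 4: {1,2,3,4,6,7,8,11,12,15}  (accept∈set)
final: {1,2,3,4,6,7,8,11,12,15}; accept 1 in set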